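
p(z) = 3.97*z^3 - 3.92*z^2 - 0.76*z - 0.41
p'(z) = 11.91*z^2 - 7.84*z - 0.76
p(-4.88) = -551.42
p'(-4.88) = 321.13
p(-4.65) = -480.80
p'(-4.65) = 293.22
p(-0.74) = -3.60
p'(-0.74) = 11.56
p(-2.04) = -48.88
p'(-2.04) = 64.80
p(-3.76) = -264.01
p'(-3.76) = 197.10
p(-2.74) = -109.42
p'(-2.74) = 110.14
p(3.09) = 76.94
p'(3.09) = 88.73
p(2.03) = 15.10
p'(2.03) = 32.40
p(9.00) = 2569.36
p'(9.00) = 893.39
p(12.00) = 6286.15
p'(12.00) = 1620.20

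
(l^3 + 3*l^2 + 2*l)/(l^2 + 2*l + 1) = l*(l + 2)/(l + 1)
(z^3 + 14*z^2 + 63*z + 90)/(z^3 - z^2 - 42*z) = (z^2 + 8*z + 15)/(z*(z - 7))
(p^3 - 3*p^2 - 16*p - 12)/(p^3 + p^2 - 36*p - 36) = (p + 2)/(p + 6)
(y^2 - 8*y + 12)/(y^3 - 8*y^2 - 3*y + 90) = (y - 2)/(y^2 - 2*y - 15)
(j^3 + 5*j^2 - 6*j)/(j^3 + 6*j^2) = (j - 1)/j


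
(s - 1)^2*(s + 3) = s^3 + s^2 - 5*s + 3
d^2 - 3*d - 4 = (d - 4)*(d + 1)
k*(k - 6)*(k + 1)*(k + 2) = k^4 - 3*k^3 - 16*k^2 - 12*k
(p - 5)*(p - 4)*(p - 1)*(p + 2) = p^4 - 8*p^3 + 9*p^2 + 38*p - 40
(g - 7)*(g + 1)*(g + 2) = g^3 - 4*g^2 - 19*g - 14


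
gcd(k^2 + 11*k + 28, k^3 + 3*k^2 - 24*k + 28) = k + 7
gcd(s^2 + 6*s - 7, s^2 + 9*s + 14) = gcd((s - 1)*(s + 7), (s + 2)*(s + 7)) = s + 7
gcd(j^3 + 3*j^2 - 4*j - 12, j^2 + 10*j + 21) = j + 3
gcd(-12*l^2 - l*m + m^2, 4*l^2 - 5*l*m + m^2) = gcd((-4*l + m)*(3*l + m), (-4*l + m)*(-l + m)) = 4*l - m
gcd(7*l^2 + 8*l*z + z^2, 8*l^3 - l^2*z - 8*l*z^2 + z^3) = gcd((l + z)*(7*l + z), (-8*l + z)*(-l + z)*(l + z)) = l + z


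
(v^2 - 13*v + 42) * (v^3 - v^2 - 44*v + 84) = v^5 - 14*v^4 + 11*v^3 + 614*v^2 - 2940*v + 3528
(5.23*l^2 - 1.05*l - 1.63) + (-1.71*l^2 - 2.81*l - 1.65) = 3.52*l^2 - 3.86*l - 3.28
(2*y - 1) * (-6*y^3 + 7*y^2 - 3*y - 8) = -12*y^4 + 20*y^3 - 13*y^2 - 13*y + 8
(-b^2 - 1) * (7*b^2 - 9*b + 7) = -7*b^4 + 9*b^3 - 14*b^2 + 9*b - 7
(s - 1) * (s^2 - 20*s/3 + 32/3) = s^3 - 23*s^2/3 + 52*s/3 - 32/3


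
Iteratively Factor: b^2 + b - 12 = (b + 4)*(b - 3)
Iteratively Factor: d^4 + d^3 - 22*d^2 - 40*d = (d)*(d^3 + d^2 - 22*d - 40) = d*(d + 4)*(d^2 - 3*d - 10) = d*(d - 5)*(d + 4)*(d + 2)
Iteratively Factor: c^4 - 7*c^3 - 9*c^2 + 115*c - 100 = (c + 4)*(c^3 - 11*c^2 + 35*c - 25) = (c - 5)*(c + 4)*(c^2 - 6*c + 5) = (c - 5)^2*(c + 4)*(c - 1)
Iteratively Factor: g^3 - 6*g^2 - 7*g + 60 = (g - 4)*(g^2 - 2*g - 15) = (g - 4)*(g + 3)*(g - 5)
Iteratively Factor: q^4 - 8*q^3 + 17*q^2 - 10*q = (q - 1)*(q^3 - 7*q^2 + 10*q) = q*(q - 1)*(q^2 - 7*q + 10) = q*(q - 2)*(q - 1)*(q - 5)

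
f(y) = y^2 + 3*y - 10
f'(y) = 2*y + 3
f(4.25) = 20.81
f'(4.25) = 11.50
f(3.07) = 8.63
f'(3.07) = 9.14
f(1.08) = -5.59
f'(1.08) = 5.16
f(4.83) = 27.82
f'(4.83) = 12.66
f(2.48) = 3.59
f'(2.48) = 7.96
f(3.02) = 8.18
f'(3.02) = 9.04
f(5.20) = 32.64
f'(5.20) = 13.40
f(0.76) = -7.14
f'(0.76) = 4.52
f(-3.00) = -10.00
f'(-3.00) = -3.00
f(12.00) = 170.00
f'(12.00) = 27.00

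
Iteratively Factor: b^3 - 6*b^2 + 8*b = (b - 4)*(b^2 - 2*b) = b*(b - 4)*(b - 2)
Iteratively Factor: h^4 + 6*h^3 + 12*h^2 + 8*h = (h + 2)*(h^3 + 4*h^2 + 4*h) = (h + 2)^2*(h^2 + 2*h) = (h + 2)^3*(h)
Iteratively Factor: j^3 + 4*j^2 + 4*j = (j)*(j^2 + 4*j + 4) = j*(j + 2)*(j + 2)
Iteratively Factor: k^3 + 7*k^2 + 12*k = (k + 4)*(k^2 + 3*k) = k*(k + 4)*(k + 3)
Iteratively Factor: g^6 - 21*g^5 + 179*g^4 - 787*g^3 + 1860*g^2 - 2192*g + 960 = (g - 4)*(g^5 - 17*g^4 + 111*g^3 - 343*g^2 + 488*g - 240) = (g - 4)^2*(g^4 - 13*g^3 + 59*g^2 - 107*g + 60) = (g - 4)^2*(g - 3)*(g^3 - 10*g^2 + 29*g - 20) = (g - 4)^3*(g - 3)*(g^2 - 6*g + 5) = (g - 5)*(g - 4)^3*(g - 3)*(g - 1)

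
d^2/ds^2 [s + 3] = 0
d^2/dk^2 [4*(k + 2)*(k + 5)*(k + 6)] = 24*k + 104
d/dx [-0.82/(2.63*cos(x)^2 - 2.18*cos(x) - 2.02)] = (1.7876 - 4.3132*cos(x))*sin(x)/(-2.63*cos(x)^2 + 2.18*cos(x) + 2.02)^2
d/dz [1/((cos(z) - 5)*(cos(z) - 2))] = (2*cos(z) - 7)*sin(z)/((cos(z) - 5)^2*(cos(z) - 2)^2)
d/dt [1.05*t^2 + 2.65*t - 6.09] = 2.1*t + 2.65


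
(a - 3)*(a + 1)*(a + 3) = a^3 + a^2 - 9*a - 9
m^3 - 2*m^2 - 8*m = m*(m - 4)*(m + 2)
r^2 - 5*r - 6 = (r - 6)*(r + 1)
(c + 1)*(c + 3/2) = c^2 + 5*c/2 + 3/2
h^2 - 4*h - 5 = (h - 5)*(h + 1)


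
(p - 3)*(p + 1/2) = p^2 - 5*p/2 - 3/2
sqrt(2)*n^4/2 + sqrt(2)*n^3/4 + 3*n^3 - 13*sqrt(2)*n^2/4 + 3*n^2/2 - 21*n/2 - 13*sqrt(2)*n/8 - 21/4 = (n + 1/2)*(n - 3*sqrt(2)/2)*(n + 7*sqrt(2)/2)*(sqrt(2)*n/2 + 1)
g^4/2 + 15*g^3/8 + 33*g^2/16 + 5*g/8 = g*(g/2 + 1/4)*(g + 5/4)*(g + 2)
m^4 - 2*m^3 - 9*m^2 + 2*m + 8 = (m - 4)*(m - 1)*(m + 1)*(m + 2)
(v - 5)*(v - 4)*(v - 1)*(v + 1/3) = v^4 - 29*v^3/3 + 77*v^2/3 - 31*v/3 - 20/3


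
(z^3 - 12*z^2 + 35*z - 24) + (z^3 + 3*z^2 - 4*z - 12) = 2*z^3 - 9*z^2 + 31*z - 36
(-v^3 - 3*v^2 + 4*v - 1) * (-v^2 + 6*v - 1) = v^5 - 3*v^4 - 21*v^3 + 28*v^2 - 10*v + 1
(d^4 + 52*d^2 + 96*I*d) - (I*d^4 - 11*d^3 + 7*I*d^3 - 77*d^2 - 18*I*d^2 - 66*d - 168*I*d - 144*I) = d^4 - I*d^4 + 11*d^3 - 7*I*d^3 + 129*d^2 + 18*I*d^2 + 66*d + 264*I*d + 144*I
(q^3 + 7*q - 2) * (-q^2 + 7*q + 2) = -q^5 + 7*q^4 - 5*q^3 + 51*q^2 - 4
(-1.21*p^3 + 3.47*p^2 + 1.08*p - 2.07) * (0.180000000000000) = -0.2178*p^3 + 0.6246*p^2 + 0.1944*p - 0.3726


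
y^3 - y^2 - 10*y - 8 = (y - 4)*(y + 1)*(y + 2)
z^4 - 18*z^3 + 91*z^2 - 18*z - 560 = (z - 8)*(z - 7)*(z - 5)*(z + 2)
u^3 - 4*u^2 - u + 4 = (u - 4)*(u - 1)*(u + 1)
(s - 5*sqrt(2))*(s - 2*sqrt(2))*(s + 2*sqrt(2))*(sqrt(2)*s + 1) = sqrt(2)*s^4 - 9*s^3 - 13*sqrt(2)*s^2 + 72*s + 40*sqrt(2)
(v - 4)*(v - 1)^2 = v^3 - 6*v^2 + 9*v - 4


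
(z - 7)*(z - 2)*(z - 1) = z^3 - 10*z^2 + 23*z - 14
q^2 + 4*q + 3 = (q + 1)*(q + 3)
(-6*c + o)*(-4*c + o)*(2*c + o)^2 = 96*c^4 + 56*c^3*o - 12*c^2*o^2 - 6*c*o^3 + o^4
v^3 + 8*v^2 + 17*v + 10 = (v + 1)*(v + 2)*(v + 5)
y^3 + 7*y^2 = y^2*(y + 7)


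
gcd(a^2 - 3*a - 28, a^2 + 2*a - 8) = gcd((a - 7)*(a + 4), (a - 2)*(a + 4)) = a + 4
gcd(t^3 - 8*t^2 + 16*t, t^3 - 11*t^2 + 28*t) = t^2 - 4*t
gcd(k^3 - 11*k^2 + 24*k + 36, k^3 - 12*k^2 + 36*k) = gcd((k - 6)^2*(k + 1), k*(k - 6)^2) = k^2 - 12*k + 36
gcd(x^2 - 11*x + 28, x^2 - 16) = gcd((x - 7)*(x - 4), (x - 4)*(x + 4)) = x - 4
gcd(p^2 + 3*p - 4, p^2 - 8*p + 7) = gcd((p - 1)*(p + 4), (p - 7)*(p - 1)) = p - 1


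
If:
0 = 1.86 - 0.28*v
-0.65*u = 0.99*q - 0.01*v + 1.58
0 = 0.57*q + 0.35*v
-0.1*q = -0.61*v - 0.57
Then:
No Solution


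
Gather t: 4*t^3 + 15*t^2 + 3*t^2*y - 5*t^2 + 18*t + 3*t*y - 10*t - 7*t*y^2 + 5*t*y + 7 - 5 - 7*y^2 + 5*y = 4*t^3 + t^2*(3*y + 10) + t*(-7*y^2 + 8*y + 8) - 7*y^2 + 5*y + 2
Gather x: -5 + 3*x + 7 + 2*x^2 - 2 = 2*x^2 + 3*x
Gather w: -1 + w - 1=w - 2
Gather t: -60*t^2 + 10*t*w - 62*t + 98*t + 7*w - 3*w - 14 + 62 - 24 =-60*t^2 + t*(10*w + 36) + 4*w + 24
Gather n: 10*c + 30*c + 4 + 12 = 40*c + 16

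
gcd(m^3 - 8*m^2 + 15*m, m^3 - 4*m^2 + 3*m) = m^2 - 3*m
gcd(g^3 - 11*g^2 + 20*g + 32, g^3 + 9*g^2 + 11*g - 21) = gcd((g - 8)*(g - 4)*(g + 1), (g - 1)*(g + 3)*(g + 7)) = 1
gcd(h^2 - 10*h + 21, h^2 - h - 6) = h - 3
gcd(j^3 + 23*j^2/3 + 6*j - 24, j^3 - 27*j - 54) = j + 3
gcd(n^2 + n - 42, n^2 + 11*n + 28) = n + 7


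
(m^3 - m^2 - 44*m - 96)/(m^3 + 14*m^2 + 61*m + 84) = (m - 8)/(m + 7)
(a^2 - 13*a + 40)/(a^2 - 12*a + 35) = (a - 8)/(a - 7)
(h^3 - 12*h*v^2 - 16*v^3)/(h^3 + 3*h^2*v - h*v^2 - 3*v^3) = (h^3 - 12*h*v^2 - 16*v^3)/(h^3 + 3*h^2*v - h*v^2 - 3*v^3)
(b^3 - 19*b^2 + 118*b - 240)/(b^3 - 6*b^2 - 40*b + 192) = (b^2 - 11*b + 30)/(b^2 + 2*b - 24)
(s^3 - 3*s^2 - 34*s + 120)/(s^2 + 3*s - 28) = (s^2 + s - 30)/(s + 7)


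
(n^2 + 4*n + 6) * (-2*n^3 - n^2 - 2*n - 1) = -2*n^5 - 9*n^4 - 18*n^3 - 15*n^2 - 16*n - 6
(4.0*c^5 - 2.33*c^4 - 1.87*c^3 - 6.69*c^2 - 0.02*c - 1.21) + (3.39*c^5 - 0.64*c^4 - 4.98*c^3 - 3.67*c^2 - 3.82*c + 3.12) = 7.39*c^5 - 2.97*c^4 - 6.85*c^3 - 10.36*c^2 - 3.84*c + 1.91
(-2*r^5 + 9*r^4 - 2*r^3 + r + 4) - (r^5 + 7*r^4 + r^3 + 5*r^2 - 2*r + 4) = -3*r^5 + 2*r^4 - 3*r^3 - 5*r^2 + 3*r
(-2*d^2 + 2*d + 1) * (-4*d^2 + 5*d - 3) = 8*d^4 - 18*d^3 + 12*d^2 - d - 3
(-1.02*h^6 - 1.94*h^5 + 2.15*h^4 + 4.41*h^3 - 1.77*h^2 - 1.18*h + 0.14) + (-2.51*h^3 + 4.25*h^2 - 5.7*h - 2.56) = -1.02*h^6 - 1.94*h^5 + 2.15*h^4 + 1.9*h^3 + 2.48*h^2 - 6.88*h - 2.42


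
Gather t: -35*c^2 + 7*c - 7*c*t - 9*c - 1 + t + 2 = -35*c^2 - 2*c + t*(1 - 7*c) + 1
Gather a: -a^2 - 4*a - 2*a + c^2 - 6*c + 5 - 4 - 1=-a^2 - 6*a + c^2 - 6*c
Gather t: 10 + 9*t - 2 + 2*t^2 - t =2*t^2 + 8*t + 8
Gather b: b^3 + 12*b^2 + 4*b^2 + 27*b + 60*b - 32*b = b^3 + 16*b^2 + 55*b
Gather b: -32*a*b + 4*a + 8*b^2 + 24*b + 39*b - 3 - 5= 4*a + 8*b^2 + b*(63 - 32*a) - 8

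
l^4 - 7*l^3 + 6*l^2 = l^2*(l - 6)*(l - 1)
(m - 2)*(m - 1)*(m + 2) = m^3 - m^2 - 4*m + 4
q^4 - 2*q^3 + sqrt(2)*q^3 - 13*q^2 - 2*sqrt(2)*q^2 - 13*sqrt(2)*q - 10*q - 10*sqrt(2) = (q - 5)*(q + 1)*(q + 2)*(q + sqrt(2))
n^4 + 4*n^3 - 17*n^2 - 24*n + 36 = (n - 3)*(n - 1)*(n + 2)*(n + 6)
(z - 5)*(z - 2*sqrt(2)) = z^2 - 5*z - 2*sqrt(2)*z + 10*sqrt(2)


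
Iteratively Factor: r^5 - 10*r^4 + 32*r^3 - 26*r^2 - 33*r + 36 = (r + 1)*(r^4 - 11*r^3 + 43*r^2 - 69*r + 36) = (r - 3)*(r + 1)*(r^3 - 8*r^2 + 19*r - 12) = (r - 4)*(r - 3)*(r + 1)*(r^2 - 4*r + 3) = (r - 4)*(r - 3)^2*(r + 1)*(r - 1)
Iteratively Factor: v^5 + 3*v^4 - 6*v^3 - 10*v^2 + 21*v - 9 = (v + 3)*(v^4 - 6*v^2 + 8*v - 3) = (v - 1)*(v + 3)*(v^3 + v^2 - 5*v + 3) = (v - 1)*(v + 3)^2*(v^2 - 2*v + 1) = (v - 1)^2*(v + 3)^2*(v - 1)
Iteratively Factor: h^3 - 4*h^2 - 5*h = (h)*(h^2 - 4*h - 5) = h*(h + 1)*(h - 5)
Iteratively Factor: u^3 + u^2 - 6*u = (u + 3)*(u^2 - 2*u) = u*(u + 3)*(u - 2)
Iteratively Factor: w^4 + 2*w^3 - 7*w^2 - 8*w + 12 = (w - 2)*(w^3 + 4*w^2 + w - 6) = (w - 2)*(w + 3)*(w^2 + w - 2) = (w - 2)*(w - 1)*(w + 3)*(w + 2)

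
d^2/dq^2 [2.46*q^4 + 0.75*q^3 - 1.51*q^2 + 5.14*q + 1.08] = 29.52*q^2 + 4.5*q - 3.02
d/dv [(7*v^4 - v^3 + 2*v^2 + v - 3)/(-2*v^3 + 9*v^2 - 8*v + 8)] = (-14*v^6 + 126*v^5 - 173*v^4 + 244*v^3 - 67*v^2 + 86*v - 16)/(4*v^6 - 36*v^5 + 113*v^4 - 176*v^3 + 208*v^2 - 128*v + 64)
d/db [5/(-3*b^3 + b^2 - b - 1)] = 5*(9*b^2 - 2*b + 1)/(3*b^3 - b^2 + b + 1)^2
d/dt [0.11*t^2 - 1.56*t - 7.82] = 0.22*t - 1.56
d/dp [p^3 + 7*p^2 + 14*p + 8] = 3*p^2 + 14*p + 14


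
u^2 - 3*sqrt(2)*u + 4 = (u - 2*sqrt(2))*(u - sqrt(2))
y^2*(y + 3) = y^3 + 3*y^2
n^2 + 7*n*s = n*(n + 7*s)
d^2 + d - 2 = (d - 1)*(d + 2)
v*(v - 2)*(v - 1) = v^3 - 3*v^2 + 2*v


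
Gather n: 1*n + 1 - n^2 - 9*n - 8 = -n^2 - 8*n - 7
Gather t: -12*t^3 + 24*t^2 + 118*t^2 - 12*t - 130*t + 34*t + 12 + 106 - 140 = -12*t^3 + 142*t^2 - 108*t - 22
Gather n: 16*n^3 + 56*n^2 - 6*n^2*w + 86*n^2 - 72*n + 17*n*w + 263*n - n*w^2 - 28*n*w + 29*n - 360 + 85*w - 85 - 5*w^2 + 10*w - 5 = 16*n^3 + n^2*(142 - 6*w) + n*(-w^2 - 11*w + 220) - 5*w^2 + 95*w - 450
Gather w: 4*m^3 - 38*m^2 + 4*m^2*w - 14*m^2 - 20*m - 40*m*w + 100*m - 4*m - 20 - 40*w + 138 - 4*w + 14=4*m^3 - 52*m^2 + 76*m + w*(4*m^2 - 40*m - 44) + 132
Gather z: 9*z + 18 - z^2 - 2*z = -z^2 + 7*z + 18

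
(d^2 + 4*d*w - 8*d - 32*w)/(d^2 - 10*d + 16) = (d + 4*w)/(d - 2)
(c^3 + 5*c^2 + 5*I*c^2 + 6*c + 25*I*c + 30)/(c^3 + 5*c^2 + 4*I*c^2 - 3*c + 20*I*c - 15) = (c^2 + 5*I*c + 6)/(c^2 + 4*I*c - 3)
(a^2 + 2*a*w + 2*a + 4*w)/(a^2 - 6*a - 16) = (a + 2*w)/(a - 8)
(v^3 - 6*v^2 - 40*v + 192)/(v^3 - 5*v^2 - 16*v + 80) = (v^2 - 2*v - 48)/(v^2 - v - 20)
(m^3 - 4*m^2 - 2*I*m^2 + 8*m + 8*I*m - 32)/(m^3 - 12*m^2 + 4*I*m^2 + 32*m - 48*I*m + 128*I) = (m^2 - 2*I*m + 8)/(m^2 + 4*m*(-2 + I) - 32*I)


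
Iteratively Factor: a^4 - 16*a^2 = (a + 4)*(a^3 - 4*a^2) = a*(a + 4)*(a^2 - 4*a) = a^2*(a + 4)*(a - 4)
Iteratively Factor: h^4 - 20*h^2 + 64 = (h - 4)*(h^3 + 4*h^2 - 4*h - 16) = (h - 4)*(h + 2)*(h^2 + 2*h - 8) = (h - 4)*(h - 2)*(h + 2)*(h + 4)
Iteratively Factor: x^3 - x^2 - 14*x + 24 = (x - 2)*(x^2 + x - 12) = (x - 2)*(x + 4)*(x - 3)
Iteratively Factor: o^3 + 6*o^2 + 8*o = (o + 4)*(o^2 + 2*o) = (o + 2)*(o + 4)*(o)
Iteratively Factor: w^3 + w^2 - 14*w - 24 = (w - 4)*(w^2 + 5*w + 6) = (w - 4)*(w + 2)*(w + 3)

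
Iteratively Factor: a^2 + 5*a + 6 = (a + 3)*(a + 2)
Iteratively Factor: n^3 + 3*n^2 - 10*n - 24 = (n + 4)*(n^2 - n - 6) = (n - 3)*(n + 4)*(n + 2)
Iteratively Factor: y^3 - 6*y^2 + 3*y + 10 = (y - 2)*(y^2 - 4*y - 5) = (y - 5)*(y - 2)*(y + 1)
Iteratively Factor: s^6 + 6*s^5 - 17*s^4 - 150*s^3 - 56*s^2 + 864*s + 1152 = (s - 4)*(s^5 + 10*s^4 + 23*s^3 - 58*s^2 - 288*s - 288) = (s - 4)*(s + 2)*(s^4 + 8*s^3 + 7*s^2 - 72*s - 144) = (s - 4)*(s - 3)*(s + 2)*(s^3 + 11*s^2 + 40*s + 48) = (s - 4)*(s - 3)*(s + 2)*(s + 4)*(s^2 + 7*s + 12) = (s - 4)*(s - 3)*(s + 2)*(s + 4)^2*(s + 3)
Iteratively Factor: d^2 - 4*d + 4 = (d - 2)*(d - 2)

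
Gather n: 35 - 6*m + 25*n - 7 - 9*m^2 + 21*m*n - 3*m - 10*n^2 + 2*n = -9*m^2 - 9*m - 10*n^2 + n*(21*m + 27) + 28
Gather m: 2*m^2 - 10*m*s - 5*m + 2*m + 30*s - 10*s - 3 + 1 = 2*m^2 + m*(-10*s - 3) + 20*s - 2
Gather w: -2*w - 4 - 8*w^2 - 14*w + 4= -8*w^2 - 16*w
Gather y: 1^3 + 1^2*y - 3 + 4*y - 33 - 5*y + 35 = 0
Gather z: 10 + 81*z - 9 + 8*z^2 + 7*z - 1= 8*z^2 + 88*z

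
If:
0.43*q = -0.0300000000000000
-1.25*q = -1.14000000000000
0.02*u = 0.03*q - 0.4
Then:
No Solution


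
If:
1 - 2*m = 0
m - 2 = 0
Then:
No Solution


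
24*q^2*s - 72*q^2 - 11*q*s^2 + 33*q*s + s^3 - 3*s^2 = (-8*q + s)*(-3*q + s)*(s - 3)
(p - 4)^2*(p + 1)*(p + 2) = p^4 - 5*p^3 - 6*p^2 + 32*p + 32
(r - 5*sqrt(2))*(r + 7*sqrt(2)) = r^2 + 2*sqrt(2)*r - 70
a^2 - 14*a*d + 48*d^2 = (a - 8*d)*(a - 6*d)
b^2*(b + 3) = b^3 + 3*b^2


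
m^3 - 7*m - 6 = (m - 3)*(m + 1)*(m + 2)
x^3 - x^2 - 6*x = x*(x - 3)*(x + 2)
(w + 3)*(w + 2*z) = w^2 + 2*w*z + 3*w + 6*z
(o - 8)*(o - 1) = o^2 - 9*o + 8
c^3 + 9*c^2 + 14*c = c*(c + 2)*(c + 7)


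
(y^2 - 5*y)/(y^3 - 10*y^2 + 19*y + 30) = y/(y^2 - 5*y - 6)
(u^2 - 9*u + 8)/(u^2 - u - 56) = (u - 1)/(u + 7)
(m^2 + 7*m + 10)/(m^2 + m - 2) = (m + 5)/(m - 1)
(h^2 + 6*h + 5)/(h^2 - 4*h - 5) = (h + 5)/(h - 5)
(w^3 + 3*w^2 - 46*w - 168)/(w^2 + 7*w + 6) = (w^2 - 3*w - 28)/(w + 1)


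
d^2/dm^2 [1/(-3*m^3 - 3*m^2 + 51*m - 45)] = 2*((3*m + 1)*(m^3 + m^2 - 17*m + 15) - (3*m^2 + 2*m - 17)^2)/(3*(m^3 + m^2 - 17*m + 15)^3)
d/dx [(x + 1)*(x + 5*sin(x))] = x + (x + 1)*(5*cos(x) + 1) + 5*sin(x)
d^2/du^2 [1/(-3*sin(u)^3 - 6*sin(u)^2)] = (9 + 22/sin(u) + 4/sin(u)^2 - 32/sin(u)^3 - 24/sin(u)^4)/(3*(sin(u) + 2)^3)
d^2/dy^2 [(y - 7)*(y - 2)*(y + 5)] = 6*y - 8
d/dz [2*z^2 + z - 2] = 4*z + 1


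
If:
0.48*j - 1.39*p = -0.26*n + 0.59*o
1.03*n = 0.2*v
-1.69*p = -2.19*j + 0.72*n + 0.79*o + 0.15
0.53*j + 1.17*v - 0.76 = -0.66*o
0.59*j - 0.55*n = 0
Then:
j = 0.18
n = 0.20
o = -0.81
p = 0.44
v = 1.02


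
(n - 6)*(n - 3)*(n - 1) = n^3 - 10*n^2 + 27*n - 18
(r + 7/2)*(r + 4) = r^2 + 15*r/2 + 14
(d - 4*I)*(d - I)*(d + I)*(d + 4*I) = d^4 + 17*d^2 + 16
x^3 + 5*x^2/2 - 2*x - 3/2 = (x - 1)*(x + 1/2)*(x + 3)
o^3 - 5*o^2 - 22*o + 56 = (o - 7)*(o - 2)*(o + 4)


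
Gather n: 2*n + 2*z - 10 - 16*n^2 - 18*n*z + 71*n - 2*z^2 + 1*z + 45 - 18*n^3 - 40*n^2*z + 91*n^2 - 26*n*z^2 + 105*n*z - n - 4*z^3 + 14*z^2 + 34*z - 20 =-18*n^3 + n^2*(75 - 40*z) + n*(-26*z^2 + 87*z + 72) - 4*z^3 + 12*z^2 + 37*z + 15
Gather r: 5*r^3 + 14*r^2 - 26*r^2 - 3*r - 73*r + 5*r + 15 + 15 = 5*r^3 - 12*r^2 - 71*r + 30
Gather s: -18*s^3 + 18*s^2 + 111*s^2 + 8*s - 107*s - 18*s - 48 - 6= -18*s^3 + 129*s^2 - 117*s - 54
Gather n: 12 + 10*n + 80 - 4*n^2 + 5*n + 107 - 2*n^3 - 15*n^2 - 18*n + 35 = -2*n^3 - 19*n^2 - 3*n + 234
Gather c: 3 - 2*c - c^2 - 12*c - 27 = -c^2 - 14*c - 24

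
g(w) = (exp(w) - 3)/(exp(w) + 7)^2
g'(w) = -2*(exp(w) - 3)*exp(w)/(exp(w) + 7)^3 + exp(w)/(exp(w) + 7)^2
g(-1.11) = -0.05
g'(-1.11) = 0.01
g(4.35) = 0.01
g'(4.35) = -0.01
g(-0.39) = -0.04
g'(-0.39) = 0.02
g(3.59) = 0.02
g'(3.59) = -0.01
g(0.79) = -0.01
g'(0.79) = 0.03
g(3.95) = 0.01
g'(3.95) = -0.01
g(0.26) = -0.02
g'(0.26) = 0.03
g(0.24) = -0.03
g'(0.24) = 0.03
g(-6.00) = -0.06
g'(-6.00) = 0.00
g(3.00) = 0.02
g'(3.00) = -0.00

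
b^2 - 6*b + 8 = (b - 4)*(b - 2)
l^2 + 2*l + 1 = (l + 1)^2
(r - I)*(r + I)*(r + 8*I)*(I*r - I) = I*r^4 - 8*r^3 - I*r^3 + 8*r^2 + I*r^2 - 8*r - I*r + 8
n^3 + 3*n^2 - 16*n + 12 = (n - 2)*(n - 1)*(n + 6)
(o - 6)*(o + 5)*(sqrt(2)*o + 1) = sqrt(2)*o^3 - sqrt(2)*o^2 + o^2 - 30*sqrt(2)*o - o - 30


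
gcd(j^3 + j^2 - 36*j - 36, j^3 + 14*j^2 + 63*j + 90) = j + 6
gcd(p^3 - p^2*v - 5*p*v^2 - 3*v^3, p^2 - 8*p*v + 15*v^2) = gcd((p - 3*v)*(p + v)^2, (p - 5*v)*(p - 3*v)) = p - 3*v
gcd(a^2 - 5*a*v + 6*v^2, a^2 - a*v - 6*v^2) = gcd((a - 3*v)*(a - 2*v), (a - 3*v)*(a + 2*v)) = -a + 3*v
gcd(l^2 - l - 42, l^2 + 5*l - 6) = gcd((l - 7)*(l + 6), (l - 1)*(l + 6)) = l + 6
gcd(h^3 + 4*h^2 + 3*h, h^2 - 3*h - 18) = h + 3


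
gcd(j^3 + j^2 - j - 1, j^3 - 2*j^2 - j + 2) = j^2 - 1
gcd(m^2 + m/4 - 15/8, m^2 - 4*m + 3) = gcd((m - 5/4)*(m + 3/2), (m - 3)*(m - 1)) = 1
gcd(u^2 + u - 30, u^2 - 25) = u - 5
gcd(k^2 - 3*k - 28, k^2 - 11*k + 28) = k - 7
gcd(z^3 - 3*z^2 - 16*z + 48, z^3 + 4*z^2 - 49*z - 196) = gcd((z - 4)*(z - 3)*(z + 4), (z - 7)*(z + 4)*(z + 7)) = z + 4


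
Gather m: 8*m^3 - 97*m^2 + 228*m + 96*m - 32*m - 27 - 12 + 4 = 8*m^3 - 97*m^2 + 292*m - 35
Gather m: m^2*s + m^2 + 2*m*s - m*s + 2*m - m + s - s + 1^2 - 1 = m^2*(s + 1) + m*(s + 1)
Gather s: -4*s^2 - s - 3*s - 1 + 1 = -4*s^2 - 4*s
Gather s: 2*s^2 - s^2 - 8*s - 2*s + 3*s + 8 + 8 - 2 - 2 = s^2 - 7*s + 12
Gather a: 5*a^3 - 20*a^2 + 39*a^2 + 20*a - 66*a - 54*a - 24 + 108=5*a^3 + 19*a^2 - 100*a + 84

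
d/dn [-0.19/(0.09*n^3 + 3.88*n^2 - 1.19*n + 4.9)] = (0.0513*n^2 + 1.4744*n - 0.2261)/(0.09*n^3 + 3.88*n^2 - 1.19*n + 4.9)^2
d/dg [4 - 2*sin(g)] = -2*cos(g)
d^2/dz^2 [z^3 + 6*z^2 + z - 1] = 6*z + 12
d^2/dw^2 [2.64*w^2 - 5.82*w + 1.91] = 5.28000000000000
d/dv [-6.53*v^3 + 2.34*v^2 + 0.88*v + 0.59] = -19.59*v^2 + 4.68*v + 0.88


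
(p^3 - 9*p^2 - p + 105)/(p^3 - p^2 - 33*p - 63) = (p - 5)/(p + 3)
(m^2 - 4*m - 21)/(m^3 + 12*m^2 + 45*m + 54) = (m - 7)/(m^2 + 9*m + 18)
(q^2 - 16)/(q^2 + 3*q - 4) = (q - 4)/(q - 1)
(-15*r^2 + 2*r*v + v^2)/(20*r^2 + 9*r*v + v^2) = (-3*r + v)/(4*r + v)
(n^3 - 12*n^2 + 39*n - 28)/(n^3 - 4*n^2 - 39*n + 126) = (n^2 - 5*n + 4)/(n^2 + 3*n - 18)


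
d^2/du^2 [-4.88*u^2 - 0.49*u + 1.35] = -9.76000000000000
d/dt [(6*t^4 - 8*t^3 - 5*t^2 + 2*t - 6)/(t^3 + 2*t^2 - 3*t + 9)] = t*(6*t^5 + 24*t^4 - 65*t^3 + 260*t^2 - 187*t - 66)/(t^6 + 4*t^5 - 2*t^4 + 6*t^3 + 45*t^2 - 54*t + 81)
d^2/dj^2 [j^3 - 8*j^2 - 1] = 6*j - 16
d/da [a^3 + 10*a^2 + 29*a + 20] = 3*a^2 + 20*a + 29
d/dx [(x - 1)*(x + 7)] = 2*x + 6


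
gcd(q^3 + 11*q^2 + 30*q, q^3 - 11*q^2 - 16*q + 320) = q + 5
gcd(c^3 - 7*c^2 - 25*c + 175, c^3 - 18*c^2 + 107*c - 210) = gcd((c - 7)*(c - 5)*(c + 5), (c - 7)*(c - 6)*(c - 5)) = c^2 - 12*c + 35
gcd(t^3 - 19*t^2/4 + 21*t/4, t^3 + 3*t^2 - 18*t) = t^2 - 3*t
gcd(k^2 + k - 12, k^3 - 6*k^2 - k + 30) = k - 3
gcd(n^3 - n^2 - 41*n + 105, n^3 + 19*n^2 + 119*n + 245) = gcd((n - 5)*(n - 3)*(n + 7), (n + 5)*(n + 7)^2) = n + 7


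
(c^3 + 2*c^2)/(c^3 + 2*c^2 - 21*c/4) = 4*c*(c + 2)/(4*c^2 + 8*c - 21)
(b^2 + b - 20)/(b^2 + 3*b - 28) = (b + 5)/(b + 7)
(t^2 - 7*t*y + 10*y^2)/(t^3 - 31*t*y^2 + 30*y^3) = (-t + 2*y)/(-t^2 - 5*t*y + 6*y^2)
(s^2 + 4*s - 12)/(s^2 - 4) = (s + 6)/(s + 2)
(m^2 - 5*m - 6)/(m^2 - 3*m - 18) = (m + 1)/(m + 3)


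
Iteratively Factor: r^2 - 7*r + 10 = (r - 2)*(r - 5)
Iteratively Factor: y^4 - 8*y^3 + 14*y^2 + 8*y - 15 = (y + 1)*(y^3 - 9*y^2 + 23*y - 15) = (y - 3)*(y + 1)*(y^2 - 6*y + 5) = (y - 5)*(y - 3)*(y + 1)*(y - 1)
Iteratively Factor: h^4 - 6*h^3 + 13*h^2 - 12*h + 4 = (h - 2)*(h^3 - 4*h^2 + 5*h - 2) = (h - 2)*(h - 1)*(h^2 - 3*h + 2) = (h - 2)*(h - 1)^2*(h - 2)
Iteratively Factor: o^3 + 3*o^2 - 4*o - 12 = (o - 2)*(o^2 + 5*o + 6) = (o - 2)*(o + 2)*(o + 3)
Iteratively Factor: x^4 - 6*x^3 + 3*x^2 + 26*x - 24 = (x - 1)*(x^3 - 5*x^2 - 2*x + 24) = (x - 3)*(x - 1)*(x^2 - 2*x - 8) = (x - 3)*(x - 1)*(x + 2)*(x - 4)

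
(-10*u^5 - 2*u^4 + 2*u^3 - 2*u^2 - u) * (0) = 0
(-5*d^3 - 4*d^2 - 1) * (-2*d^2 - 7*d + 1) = 10*d^5 + 43*d^4 + 23*d^3 - 2*d^2 + 7*d - 1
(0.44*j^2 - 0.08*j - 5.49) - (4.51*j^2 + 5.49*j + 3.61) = -4.07*j^2 - 5.57*j - 9.1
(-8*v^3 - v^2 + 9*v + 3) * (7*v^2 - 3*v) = -56*v^5 + 17*v^4 + 66*v^3 - 6*v^2 - 9*v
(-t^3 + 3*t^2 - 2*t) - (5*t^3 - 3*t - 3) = -6*t^3 + 3*t^2 + t + 3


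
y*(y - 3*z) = y^2 - 3*y*z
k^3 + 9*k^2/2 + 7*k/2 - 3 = (k - 1/2)*(k + 2)*(k + 3)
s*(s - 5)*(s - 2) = s^3 - 7*s^2 + 10*s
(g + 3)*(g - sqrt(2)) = g^2 - sqrt(2)*g + 3*g - 3*sqrt(2)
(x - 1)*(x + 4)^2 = x^3 + 7*x^2 + 8*x - 16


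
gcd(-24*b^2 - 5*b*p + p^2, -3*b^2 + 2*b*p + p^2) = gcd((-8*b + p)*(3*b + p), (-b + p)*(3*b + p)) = 3*b + p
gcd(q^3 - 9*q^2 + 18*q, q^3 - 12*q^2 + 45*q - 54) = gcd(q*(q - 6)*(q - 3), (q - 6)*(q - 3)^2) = q^2 - 9*q + 18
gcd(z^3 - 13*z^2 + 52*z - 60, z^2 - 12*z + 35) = z - 5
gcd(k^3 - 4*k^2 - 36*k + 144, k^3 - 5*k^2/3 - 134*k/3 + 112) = k - 6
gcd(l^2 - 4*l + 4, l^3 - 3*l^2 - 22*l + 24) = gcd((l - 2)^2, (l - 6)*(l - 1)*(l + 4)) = 1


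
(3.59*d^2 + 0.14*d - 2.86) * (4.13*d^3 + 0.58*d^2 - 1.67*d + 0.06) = 14.8267*d^5 + 2.6604*d^4 - 17.7259*d^3 - 1.6772*d^2 + 4.7846*d - 0.1716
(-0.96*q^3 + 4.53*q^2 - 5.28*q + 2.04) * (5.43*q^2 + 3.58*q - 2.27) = -5.2128*q^5 + 21.1611*q^4 - 10.2738*q^3 - 18.1083*q^2 + 19.2888*q - 4.6308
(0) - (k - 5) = 5 - k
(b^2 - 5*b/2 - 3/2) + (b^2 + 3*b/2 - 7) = 2*b^2 - b - 17/2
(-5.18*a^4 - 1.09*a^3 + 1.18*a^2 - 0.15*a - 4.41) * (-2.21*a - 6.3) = 11.4478*a^5 + 35.0429*a^4 + 4.2592*a^3 - 7.1025*a^2 + 10.6911*a + 27.783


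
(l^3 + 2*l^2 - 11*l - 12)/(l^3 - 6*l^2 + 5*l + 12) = (l + 4)/(l - 4)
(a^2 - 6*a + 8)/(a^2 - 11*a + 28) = (a - 2)/(a - 7)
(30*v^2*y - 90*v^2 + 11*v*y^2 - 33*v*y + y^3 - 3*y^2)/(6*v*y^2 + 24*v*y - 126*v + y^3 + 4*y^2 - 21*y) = (5*v + y)/(y + 7)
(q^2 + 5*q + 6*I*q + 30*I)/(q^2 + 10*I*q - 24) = (q + 5)/(q + 4*I)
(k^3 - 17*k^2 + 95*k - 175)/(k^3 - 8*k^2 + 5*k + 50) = (k - 7)/(k + 2)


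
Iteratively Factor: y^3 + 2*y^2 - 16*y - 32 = (y - 4)*(y^2 + 6*y + 8) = (y - 4)*(y + 4)*(y + 2)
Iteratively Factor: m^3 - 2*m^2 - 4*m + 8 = (m + 2)*(m^2 - 4*m + 4) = (m - 2)*(m + 2)*(m - 2)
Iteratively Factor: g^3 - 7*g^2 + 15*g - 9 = (g - 1)*(g^2 - 6*g + 9) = (g - 3)*(g - 1)*(g - 3)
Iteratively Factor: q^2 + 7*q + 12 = (q + 4)*(q + 3)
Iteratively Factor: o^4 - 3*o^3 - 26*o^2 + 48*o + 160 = (o + 4)*(o^3 - 7*o^2 + 2*o + 40) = (o + 2)*(o + 4)*(o^2 - 9*o + 20) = (o - 4)*(o + 2)*(o + 4)*(o - 5)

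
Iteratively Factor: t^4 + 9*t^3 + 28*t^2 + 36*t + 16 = (t + 2)*(t^3 + 7*t^2 + 14*t + 8) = (t + 1)*(t + 2)*(t^2 + 6*t + 8) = (t + 1)*(t + 2)*(t + 4)*(t + 2)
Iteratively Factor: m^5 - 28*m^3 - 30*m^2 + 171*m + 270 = (m + 2)*(m^4 - 2*m^3 - 24*m^2 + 18*m + 135) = (m + 2)*(m + 3)*(m^3 - 5*m^2 - 9*m + 45) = (m - 3)*(m + 2)*(m + 3)*(m^2 - 2*m - 15) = (m - 3)*(m + 2)*(m + 3)^2*(m - 5)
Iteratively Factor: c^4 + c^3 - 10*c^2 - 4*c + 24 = (c - 2)*(c^3 + 3*c^2 - 4*c - 12) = (c - 2)^2*(c^2 + 5*c + 6) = (c - 2)^2*(c + 3)*(c + 2)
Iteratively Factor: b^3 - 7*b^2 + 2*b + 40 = (b - 4)*(b^2 - 3*b - 10) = (b - 5)*(b - 4)*(b + 2)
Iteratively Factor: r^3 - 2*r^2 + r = (r)*(r^2 - 2*r + 1) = r*(r - 1)*(r - 1)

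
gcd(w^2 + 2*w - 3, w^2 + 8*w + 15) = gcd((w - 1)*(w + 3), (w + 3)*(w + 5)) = w + 3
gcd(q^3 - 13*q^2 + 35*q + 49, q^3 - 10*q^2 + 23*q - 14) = q - 7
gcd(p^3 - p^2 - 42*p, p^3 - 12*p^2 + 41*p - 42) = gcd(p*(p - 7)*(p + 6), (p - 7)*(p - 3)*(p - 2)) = p - 7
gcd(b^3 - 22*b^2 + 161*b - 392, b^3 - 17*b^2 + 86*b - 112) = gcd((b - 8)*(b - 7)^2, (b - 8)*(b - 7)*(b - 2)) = b^2 - 15*b + 56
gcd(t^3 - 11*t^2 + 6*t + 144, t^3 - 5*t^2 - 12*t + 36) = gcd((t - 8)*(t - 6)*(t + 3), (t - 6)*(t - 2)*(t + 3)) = t^2 - 3*t - 18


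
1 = 1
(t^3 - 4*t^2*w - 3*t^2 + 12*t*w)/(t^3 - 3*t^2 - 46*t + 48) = t*(t^2 - 4*t*w - 3*t + 12*w)/(t^3 - 3*t^2 - 46*t + 48)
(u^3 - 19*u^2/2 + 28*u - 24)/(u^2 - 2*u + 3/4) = 2*(u^2 - 8*u + 16)/(2*u - 1)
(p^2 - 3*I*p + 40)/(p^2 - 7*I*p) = (p^2 - 3*I*p + 40)/(p*(p - 7*I))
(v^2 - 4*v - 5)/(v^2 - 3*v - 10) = (v + 1)/(v + 2)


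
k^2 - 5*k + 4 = (k - 4)*(k - 1)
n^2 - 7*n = n*(n - 7)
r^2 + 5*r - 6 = (r - 1)*(r + 6)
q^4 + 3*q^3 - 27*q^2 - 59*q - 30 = (q - 5)*(q + 1)^2*(q + 6)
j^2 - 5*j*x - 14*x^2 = (j - 7*x)*(j + 2*x)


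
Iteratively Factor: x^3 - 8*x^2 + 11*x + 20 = (x - 4)*(x^2 - 4*x - 5) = (x - 4)*(x + 1)*(x - 5)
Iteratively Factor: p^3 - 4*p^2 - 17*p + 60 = (p - 5)*(p^2 + p - 12) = (p - 5)*(p + 4)*(p - 3)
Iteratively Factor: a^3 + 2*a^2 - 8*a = (a)*(a^2 + 2*a - 8) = a*(a - 2)*(a + 4)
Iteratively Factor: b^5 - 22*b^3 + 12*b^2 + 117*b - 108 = (b - 1)*(b^4 + b^3 - 21*b^2 - 9*b + 108) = (b - 1)*(b + 4)*(b^3 - 3*b^2 - 9*b + 27) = (b - 3)*(b - 1)*(b + 4)*(b^2 - 9) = (b - 3)*(b - 1)*(b + 3)*(b + 4)*(b - 3)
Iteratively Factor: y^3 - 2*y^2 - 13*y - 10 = (y - 5)*(y^2 + 3*y + 2) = (y - 5)*(y + 2)*(y + 1)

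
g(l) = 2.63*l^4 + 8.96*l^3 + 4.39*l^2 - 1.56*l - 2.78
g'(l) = 10.52*l^3 + 26.88*l^2 + 8.78*l - 1.56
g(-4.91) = 578.67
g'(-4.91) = -641.90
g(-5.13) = 732.59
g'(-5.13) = -759.46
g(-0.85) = -2.41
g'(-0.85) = 3.94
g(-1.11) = -3.90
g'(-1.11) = 7.43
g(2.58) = 292.82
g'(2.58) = 380.68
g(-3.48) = 63.92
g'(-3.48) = -149.94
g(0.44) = -1.75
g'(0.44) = 8.40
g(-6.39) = 2233.52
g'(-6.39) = -1704.95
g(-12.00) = 39700.90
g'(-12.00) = -14414.76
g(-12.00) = 39700.90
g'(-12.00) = -14414.76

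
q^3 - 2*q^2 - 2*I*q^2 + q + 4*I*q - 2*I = (q - 1)^2*(q - 2*I)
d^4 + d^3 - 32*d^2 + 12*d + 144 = (d - 4)*(d - 3)*(d + 2)*(d + 6)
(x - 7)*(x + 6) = x^2 - x - 42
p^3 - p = p*(p - 1)*(p + 1)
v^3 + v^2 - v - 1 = (v - 1)*(v + 1)^2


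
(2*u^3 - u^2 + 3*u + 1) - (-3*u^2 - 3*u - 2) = 2*u^3 + 2*u^2 + 6*u + 3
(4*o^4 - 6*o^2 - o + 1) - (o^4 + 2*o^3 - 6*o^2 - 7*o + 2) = 3*o^4 - 2*o^3 + 6*o - 1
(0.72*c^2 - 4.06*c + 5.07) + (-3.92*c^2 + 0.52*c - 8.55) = -3.2*c^2 - 3.54*c - 3.48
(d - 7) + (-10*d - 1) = -9*d - 8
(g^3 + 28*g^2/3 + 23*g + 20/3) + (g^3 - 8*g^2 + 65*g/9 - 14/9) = 2*g^3 + 4*g^2/3 + 272*g/9 + 46/9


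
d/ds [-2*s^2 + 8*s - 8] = 8 - 4*s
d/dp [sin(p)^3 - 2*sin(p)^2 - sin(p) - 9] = (3*sin(p)^2 - 4*sin(p) - 1)*cos(p)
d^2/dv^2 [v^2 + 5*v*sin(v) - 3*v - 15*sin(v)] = -5*v*sin(v) + 15*sin(v) + 10*cos(v) + 2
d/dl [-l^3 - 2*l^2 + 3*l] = -3*l^2 - 4*l + 3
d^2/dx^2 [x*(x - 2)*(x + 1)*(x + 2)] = 12*x^2 + 6*x - 8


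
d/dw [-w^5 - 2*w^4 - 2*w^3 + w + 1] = -5*w^4 - 8*w^3 - 6*w^2 + 1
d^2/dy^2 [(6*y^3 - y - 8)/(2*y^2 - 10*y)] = (149*y^3 - 24*y^2 + 120*y - 200)/(y^3*(y^3 - 15*y^2 + 75*y - 125))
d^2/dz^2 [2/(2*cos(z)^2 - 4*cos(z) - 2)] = (8*sin(z)^4 - 20*sin(z)^2 + 11*cos(z) - 3*cos(3*z) - 8)/(2*(sin(z)^2 + 2*cos(z))^3)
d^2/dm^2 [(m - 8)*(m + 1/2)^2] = 6*m - 14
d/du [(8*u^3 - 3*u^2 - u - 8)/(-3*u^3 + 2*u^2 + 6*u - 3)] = (7*u^4 + 90*u^3 - 160*u^2 + 50*u + 51)/(9*u^6 - 12*u^5 - 32*u^4 + 42*u^3 + 24*u^2 - 36*u + 9)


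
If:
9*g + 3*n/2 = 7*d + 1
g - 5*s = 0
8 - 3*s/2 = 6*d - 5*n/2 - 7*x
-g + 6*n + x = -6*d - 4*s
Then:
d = 7143*x/9452 + 4331/4726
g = 205*x/278 + 135/139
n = -4243*x/4726 - 2089/2363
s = 41*x/278 + 27/139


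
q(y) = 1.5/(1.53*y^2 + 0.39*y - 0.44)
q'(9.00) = -0.00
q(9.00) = 0.01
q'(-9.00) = 0.00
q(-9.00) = 0.01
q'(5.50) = -0.01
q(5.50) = 0.03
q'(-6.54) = 0.01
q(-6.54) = 0.02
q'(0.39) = -779.85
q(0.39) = -27.18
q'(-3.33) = 0.06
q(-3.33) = 0.10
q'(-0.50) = 26.82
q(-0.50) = -5.94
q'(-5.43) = 0.01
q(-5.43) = 0.04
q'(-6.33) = 0.01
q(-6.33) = 0.03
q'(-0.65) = 1082.33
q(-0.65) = -31.86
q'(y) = 1.5*(-3.06*y - 0.39)/(1.53*y^2 + 0.39*y - 0.44)^2 = (-4.59*y - 0.585)/(1.53*y^2 + 0.39*y - 0.44)^2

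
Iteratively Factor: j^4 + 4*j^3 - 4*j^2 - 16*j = (j + 2)*(j^3 + 2*j^2 - 8*j) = (j - 2)*(j + 2)*(j^2 + 4*j) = j*(j - 2)*(j + 2)*(j + 4)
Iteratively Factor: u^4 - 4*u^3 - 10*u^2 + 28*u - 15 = (u - 1)*(u^3 - 3*u^2 - 13*u + 15) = (u - 1)^2*(u^2 - 2*u - 15) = (u - 1)^2*(u + 3)*(u - 5)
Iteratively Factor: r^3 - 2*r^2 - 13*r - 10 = (r - 5)*(r^2 + 3*r + 2) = (r - 5)*(r + 1)*(r + 2)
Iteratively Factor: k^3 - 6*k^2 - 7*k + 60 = (k + 3)*(k^2 - 9*k + 20) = (k - 5)*(k + 3)*(k - 4)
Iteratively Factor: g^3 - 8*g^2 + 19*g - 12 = (g - 3)*(g^2 - 5*g + 4) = (g - 4)*(g - 3)*(g - 1)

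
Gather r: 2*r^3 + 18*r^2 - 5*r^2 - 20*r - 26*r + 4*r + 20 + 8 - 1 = 2*r^3 + 13*r^2 - 42*r + 27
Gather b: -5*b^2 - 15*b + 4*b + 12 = -5*b^2 - 11*b + 12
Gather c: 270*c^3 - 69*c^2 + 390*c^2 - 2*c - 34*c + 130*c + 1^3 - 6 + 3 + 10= 270*c^3 + 321*c^2 + 94*c + 8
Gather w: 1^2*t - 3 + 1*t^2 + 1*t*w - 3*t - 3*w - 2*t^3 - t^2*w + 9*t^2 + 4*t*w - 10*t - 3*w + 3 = -2*t^3 + 10*t^2 - 12*t + w*(-t^2 + 5*t - 6)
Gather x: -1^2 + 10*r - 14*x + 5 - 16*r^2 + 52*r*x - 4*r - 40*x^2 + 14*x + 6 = -16*r^2 + 52*r*x + 6*r - 40*x^2 + 10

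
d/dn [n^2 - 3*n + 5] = 2*n - 3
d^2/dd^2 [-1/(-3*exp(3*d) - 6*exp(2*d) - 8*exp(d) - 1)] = (2*(9*exp(2*d) + 12*exp(d) + 8)^2*exp(d) - (27*exp(2*d) + 24*exp(d) + 8)*(3*exp(3*d) + 6*exp(2*d) + 8*exp(d) + 1))*exp(d)/(3*exp(3*d) + 6*exp(2*d) + 8*exp(d) + 1)^3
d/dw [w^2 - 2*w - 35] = 2*w - 2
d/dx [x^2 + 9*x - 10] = 2*x + 9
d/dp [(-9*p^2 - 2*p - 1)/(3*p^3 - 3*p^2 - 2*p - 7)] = 3*(9*p^4 + 4*p^3 + 7*p^2 + 40*p + 4)/(9*p^6 - 18*p^5 - 3*p^4 - 30*p^3 + 46*p^2 + 28*p + 49)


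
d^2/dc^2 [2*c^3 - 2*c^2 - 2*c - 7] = 12*c - 4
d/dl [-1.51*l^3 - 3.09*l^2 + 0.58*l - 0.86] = -4.53*l^2 - 6.18*l + 0.58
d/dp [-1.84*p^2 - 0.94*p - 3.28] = -3.68*p - 0.94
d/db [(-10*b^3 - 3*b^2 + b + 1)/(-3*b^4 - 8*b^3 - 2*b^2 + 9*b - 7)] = (-30*b^6 - 18*b^5 + 5*b^4 - 152*b^3 + 209*b^2 + 46*b - 16)/(9*b^8 + 48*b^7 + 76*b^6 - 22*b^5 - 98*b^4 + 76*b^3 + 109*b^2 - 126*b + 49)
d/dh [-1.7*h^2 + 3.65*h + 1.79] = 3.65 - 3.4*h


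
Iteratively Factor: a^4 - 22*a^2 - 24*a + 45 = (a - 1)*(a^3 + a^2 - 21*a - 45) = (a - 1)*(a + 3)*(a^2 - 2*a - 15) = (a - 5)*(a - 1)*(a + 3)*(a + 3)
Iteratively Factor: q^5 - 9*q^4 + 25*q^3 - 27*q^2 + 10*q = (q - 5)*(q^4 - 4*q^3 + 5*q^2 - 2*q) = (q - 5)*(q - 1)*(q^3 - 3*q^2 + 2*q) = q*(q - 5)*(q - 1)*(q^2 - 3*q + 2) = q*(q - 5)*(q - 2)*(q - 1)*(q - 1)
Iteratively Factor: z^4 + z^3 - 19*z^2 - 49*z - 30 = (z - 5)*(z^3 + 6*z^2 + 11*z + 6) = (z - 5)*(z + 2)*(z^2 + 4*z + 3) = (z - 5)*(z + 2)*(z + 3)*(z + 1)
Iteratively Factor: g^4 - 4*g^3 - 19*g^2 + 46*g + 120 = (g - 5)*(g^3 + g^2 - 14*g - 24) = (g - 5)*(g - 4)*(g^2 + 5*g + 6) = (g - 5)*(g - 4)*(g + 2)*(g + 3)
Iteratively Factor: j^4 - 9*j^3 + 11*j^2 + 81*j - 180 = (j - 5)*(j^3 - 4*j^2 - 9*j + 36) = (j - 5)*(j + 3)*(j^2 - 7*j + 12) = (j - 5)*(j - 3)*(j + 3)*(j - 4)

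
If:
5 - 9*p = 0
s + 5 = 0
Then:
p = 5/9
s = -5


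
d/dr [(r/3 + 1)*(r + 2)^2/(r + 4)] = (r + 2)*(-(r + 2)*(r + 3) + (r + 4)*(3*r + 8))/(3*(r + 4)^2)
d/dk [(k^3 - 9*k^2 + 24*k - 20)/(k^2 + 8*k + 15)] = (k^4 + 16*k^3 - 51*k^2 - 230*k + 520)/(k^4 + 16*k^3 + 94*k^2 + 240*k + 225)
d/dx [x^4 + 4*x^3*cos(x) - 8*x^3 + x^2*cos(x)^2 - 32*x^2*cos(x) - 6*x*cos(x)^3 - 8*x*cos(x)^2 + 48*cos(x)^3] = -4*x^3*sin(x) + 4*x^3 + 32*x^2*sin(x) - x^2*sin(2*x) + 12*x^2*cos(x) - 24*x^2 + 18*x*sin(x)*cos(x)^2 + 8*x*sin(2*x) + 2*x*cos(x)^2 - 64*x*cos(x) - 144*sin(x)*cos(x)^2 - 6*cos(x)^3 - 8*cos(x)^2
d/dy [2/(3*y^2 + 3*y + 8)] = 6*(-2*y - 1)/(3*y^2 + 3*y + 8)^2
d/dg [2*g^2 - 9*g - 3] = 4*g - 9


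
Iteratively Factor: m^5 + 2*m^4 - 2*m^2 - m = (m)*(m^4 + 2*m^3 - 2*m - 1) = m*(m + 1)*(m^3 + m^2 - m - 1) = m*(m - 1)*(m + 1)*(m^2 + 2*m + 1) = m*(m - 1)*(m + 1)^2*(m + 1)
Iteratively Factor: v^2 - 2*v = (v - 2)*(v)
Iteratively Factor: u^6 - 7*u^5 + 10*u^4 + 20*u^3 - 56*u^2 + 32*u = (u - 1)*(u^5 - 6*u^4 + 4*u^3 + 24*u^2 - 32*u) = (u - 4)*(u - 1)*(u^4 - 2*u^3 - 4*u^2 + 8*u) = (u - 4)*(u - 2)*(u - 1)*(u^3 - 4*u) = u*(u - 4)*(u - 2)*(u - 1)*(u^2 - 4) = u*(u - 4)*(u - 2)^2*(u - 1)*(u + 2)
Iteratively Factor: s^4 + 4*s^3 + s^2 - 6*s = (s + 2)*(s^3 + 2*s^2 - 3*s) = (s + 2)*(s + 3)*(s^2 - s) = (s - 1)*(s + 2)*(s + 3)*(s)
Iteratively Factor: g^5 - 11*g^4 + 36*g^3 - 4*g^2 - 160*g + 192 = (g + 2)*(g^4 - 13*g^3 + 62*g^2 - 128*g + 96) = (g - 2)*(g + 2)*(g^3 - 11*g^2 + 40*g - 48) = (g - 4)*(g - 2)*(g + 2)*(g^2 - 7*g + 12) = (g - 4)^2*(g - 2)*(g + 2)*(g - 3)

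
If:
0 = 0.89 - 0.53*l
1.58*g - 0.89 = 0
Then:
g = 0.56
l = 1.68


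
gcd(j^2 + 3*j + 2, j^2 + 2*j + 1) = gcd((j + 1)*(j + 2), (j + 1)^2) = j + 1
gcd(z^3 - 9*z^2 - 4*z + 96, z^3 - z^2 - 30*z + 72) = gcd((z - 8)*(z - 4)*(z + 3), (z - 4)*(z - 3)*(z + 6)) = z - 4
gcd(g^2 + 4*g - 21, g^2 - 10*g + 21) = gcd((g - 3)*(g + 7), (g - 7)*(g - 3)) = g - 3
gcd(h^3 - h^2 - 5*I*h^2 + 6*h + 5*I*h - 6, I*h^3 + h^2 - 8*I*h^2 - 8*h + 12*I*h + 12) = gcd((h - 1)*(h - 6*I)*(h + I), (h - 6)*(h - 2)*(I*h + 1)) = 1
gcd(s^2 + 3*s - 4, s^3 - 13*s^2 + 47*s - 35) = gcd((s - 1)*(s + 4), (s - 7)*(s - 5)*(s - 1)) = s - 1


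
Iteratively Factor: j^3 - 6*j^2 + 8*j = (j - 2)*(j^2 - 4*j) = j*(j - 2)*(j - 4)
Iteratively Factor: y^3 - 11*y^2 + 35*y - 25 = (y - 5)*(y^2 - 6*y + 5) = (y - 5)^2*(y - 1)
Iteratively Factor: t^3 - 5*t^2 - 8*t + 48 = (t - 4)*(t^2 - t - 12) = (t - 4)*(t + 3)*(t - 4)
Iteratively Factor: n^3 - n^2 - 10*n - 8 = (n + 2)*(n^2 - 3*n - 4) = (n + 1)*(n + 2)*(n - 4)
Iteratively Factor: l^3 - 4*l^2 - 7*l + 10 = (l - 5)*(l^2 + l - 2) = (l - 5)*(l - 1)*(l + 2)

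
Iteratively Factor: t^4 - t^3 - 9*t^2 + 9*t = (t + 3)*(t^3 - 4*t^2 + 3*t) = t*(t + 3)*(t^2 - 4*t + 3) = t*(t - 1)*(t + 3)*(t - 3)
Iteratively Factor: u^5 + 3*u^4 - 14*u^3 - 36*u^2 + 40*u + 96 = (u - 2)*(u^4 + 5*u^3 - 4*u^2 - 44*u - 48) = (u - 2)*(u + 2)*(u^3 + 3*u^2 - 10*u - 24) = (u - 2)*(u + 2)^2*(u^2 + u - 12) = (u - 2)*(u + 2)^2*(u + 4)*(u - 3)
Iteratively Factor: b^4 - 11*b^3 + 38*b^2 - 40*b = (b - 2)*(b^3 - 9*b^2 + 20*b) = (b - 5)*(b - 2)*(b^2 - 4*b) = b*(b - 5)*(b - 2)*(b - 4)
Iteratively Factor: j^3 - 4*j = (j + 2)*(j^2 - 2*j) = (j - 2)*(j + 2)*(j)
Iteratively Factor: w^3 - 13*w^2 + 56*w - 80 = (w - 5)*(w^2 - 8*w + 16) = (w - 5)*(w - 4)*(w - 4)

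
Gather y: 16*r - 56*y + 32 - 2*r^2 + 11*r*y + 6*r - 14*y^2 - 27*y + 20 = -2*r^2 + 22*r - 14*y^2 + y*(11*r - 83) + 52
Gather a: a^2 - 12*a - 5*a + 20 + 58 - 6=a^2 - 17*a + 72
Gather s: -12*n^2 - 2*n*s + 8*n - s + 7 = -12*n^2 + 8*n + s*(-2*n - 1) + 7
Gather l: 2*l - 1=2*l - 1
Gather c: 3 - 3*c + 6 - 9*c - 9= -12*c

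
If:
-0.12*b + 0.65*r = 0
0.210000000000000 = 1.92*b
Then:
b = 0.11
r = 0.02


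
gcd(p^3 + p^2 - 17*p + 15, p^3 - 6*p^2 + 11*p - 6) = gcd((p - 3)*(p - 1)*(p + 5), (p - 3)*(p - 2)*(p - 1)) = p^2 - 4*p + 3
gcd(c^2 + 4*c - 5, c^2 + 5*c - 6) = c - 1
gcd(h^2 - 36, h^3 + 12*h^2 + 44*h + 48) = h + 6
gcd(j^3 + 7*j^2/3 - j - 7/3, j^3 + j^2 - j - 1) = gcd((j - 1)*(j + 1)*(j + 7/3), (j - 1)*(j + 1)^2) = j^2 - 1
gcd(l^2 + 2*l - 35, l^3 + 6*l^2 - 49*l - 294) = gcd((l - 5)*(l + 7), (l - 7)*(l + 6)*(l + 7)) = l + 7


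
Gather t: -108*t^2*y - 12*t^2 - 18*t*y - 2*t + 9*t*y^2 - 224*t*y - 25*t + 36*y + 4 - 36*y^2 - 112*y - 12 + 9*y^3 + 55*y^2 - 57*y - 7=t^2*(-108*y - 12) + t*(9*y^2 - 242*y - 27) + 9*y^3 + 19*y^2 - 133*y - 15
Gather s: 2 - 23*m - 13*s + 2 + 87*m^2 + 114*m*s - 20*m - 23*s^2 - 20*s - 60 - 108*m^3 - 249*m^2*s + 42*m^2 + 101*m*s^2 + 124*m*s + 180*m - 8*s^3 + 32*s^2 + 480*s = -108*m^3 + 129*m^2 + 137*m - 8*s^3 + s^2*(101*m + 9) + s*(-249*m^2 + 238*m + 447) - 56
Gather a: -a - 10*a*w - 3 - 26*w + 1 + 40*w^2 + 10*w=a*(-10*w - 1) + 40*w^2 - 16*w - 2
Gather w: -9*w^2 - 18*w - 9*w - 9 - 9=-9*w^2 - 27*w - 18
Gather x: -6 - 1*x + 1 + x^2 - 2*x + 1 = x^2 - 3*x - 4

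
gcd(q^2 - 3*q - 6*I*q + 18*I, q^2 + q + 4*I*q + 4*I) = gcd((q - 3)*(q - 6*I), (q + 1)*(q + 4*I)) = 1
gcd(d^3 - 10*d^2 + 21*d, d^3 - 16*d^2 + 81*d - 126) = d^2 - 10*d + 21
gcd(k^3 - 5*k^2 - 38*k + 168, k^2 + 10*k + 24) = k + 6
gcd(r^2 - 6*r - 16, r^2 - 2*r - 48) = r - 8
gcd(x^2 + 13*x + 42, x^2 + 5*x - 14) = x + 7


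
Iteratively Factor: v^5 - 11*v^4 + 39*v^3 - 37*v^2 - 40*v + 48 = (v - 4)*(v^4 - 7*v^3 + 11*v^2 + 7*v - 12) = (v - 4)*(v - 1)*(v^3 - 6*v^2 + 5*v + 12) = (v - 4)*(v - 3)*(v - 1)*(v^2 - 3*v - 4) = (v - 4)*(v - 3)*(v - 1)*(v + 1)*(v - 4)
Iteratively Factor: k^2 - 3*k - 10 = (k + 2)*(k - 5)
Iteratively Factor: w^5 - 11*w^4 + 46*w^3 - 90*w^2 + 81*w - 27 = (w - 3)*(w^4 - 8*w^3 + 22*w^2 - 24*w + 9) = (w - 3)^2*(w^3 - 5*w^2 + 7*w - 3) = (w - 3)^2*(w - 1)*(w^2 - 4*w + 3) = (w - 3)^3*(w - 1)*(w - 1)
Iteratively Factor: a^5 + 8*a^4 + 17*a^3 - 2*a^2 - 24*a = (a + 2)*(a^4 + 6*a^3 + 5*a^2 - 12*a) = (a - 1)*(a + 2)*(a^3 + 7*a^2 + 12*a) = a*(a - 1)*(a + 2)*(a^2 + 7*a + 12) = a*(a - 1)*(a + 2)*(a + 4)*(a + 3)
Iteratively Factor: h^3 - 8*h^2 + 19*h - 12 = (h - 1)*(h^2 - 7*h + 12) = (h - 4)*(h - 1)*(h - 3)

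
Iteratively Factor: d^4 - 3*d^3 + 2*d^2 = (d)*(d^3 - 3*d^2 + 2*d) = d*(d - 1)*(d^2 - 2*d) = d*(d - 2)*(d - 1)*(d)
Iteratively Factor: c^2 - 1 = (c + 1)*(c - 1)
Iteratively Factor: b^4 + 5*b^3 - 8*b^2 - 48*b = (b - 3)*(b^3 + 8*b^2 + 16*b) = (b - 3)*(b + 4)*(b^2 + 4*b) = (b - 3)*(b + 4)^2*(b)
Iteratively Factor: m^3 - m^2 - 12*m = (m + 3)*(m^2 - 4*m) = m*(m + 3)*(m - 4)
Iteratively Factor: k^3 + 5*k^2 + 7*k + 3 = (k + 1)*(k^2 + 4*k + 3) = (k + 1)^2*(k + 3)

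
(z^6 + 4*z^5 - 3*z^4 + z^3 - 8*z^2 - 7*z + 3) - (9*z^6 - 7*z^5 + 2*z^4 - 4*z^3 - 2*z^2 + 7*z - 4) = -8*z^6 + 11*z^5 - 5*z^4 + 5*z^3 - 6*z^2 - 14*z + 7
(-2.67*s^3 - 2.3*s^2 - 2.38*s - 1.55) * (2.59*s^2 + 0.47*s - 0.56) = -6.9153*s^5 - 7.2119*s^4 - 5.75*s^3 - 3.8451*s^2 + 0.6043*s + 0.868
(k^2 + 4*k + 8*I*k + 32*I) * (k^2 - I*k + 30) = k^4 + 4*k^3 + 7*I*k^3 + 38*k^2 + 28*I*k^2 + 152*k + 240*I*k + 960*I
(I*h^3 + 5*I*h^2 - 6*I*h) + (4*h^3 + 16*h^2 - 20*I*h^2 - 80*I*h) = 4*h^3 + I*h^3 + 16*h^2 - 15*I*h^2 - 86*I*h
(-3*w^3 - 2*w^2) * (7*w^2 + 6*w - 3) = -21*w^5 - 32*w^4 - 3*w^3 + 6*w^2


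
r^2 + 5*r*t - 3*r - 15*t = (r - 3)*(r + 5*t)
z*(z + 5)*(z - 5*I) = z^3 + 5*z^2 - 5*I*z^2 - 25*I*z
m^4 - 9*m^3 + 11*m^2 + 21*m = m*(m - 7)*(m - 3)*(m + 1)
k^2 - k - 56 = (k - 8)*(k + 7)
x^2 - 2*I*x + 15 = (x - 5*I)*(x + 3*I)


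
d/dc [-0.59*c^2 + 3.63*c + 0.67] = 3.63 - 1.18*c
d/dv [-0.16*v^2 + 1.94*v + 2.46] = 1.94 - 0.32*v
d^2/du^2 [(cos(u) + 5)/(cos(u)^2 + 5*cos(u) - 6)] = (-9*(1 - cos(2*u))^2*cos(u) - 15*(1 - cos(2*u))^2 - 325*cos(u) - 550*cos(2*u) - 117*cos(3*u) + 2*cos(5*u) + 990)/(4*(cos(u) - 1)^3*(cos(u) + 6)^3)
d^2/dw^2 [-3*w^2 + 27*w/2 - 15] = -6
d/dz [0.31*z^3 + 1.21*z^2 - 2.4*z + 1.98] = 0.93*z^2 + 2.42*z - 2.4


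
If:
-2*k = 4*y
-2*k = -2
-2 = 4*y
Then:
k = 1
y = -1/2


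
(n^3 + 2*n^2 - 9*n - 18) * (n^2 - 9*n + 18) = n^5 - 7*n^4 - 9*n^3 + 99*n^2 - 324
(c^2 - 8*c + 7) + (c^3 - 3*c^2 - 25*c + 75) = c^3 - 2*c^2 - 33*c + 82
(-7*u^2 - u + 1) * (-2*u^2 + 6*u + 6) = 14*u^4 - 40*u^3 - 50*u^2 + 6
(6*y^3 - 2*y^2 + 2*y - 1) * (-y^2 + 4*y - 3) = -6*y^5 + 26*y^4 - 28*y^3 + 15*y^2 - 10*y + 3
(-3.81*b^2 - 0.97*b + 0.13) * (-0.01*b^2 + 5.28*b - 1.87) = 0.0381*b^4 - 20.1071*b^3 + 2.0018*b^2 + 2.5003*b - 0.2431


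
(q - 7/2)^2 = q^2 - 7*q + 49/4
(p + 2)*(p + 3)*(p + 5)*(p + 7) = p^4 + 17*p^3 + 101*p^2 + 247*p + 210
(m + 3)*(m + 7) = m^2 + 10*m + 21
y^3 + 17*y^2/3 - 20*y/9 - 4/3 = (y - 2/3)*(y + 1/3)*(y + 6)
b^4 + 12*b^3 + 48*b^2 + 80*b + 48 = (b + 2)^3*(b + 6)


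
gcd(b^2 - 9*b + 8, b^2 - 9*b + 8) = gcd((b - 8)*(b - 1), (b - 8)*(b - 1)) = b^2 - 9*b + 8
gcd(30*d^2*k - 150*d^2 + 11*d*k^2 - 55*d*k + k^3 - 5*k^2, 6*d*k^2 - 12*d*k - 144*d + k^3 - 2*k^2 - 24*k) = 6*d + k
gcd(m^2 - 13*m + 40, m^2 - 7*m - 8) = m - 8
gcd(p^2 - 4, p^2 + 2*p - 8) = p - 2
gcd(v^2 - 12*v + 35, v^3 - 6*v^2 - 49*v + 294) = v - 7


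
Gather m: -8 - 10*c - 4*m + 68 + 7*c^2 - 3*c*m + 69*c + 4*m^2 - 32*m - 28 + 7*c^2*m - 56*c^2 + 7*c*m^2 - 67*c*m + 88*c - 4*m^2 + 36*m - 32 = -49*c^2 + 7*c*m^2 + 147*c + m*(7*c^2 - 70*c)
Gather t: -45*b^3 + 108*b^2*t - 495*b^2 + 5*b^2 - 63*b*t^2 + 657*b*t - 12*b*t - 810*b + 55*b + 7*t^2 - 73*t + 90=-45*b^3 - 490*b^2 - 755*b + t^2*(7 - 63*b) + t*(108*b^2 + 645*b - 73) + 90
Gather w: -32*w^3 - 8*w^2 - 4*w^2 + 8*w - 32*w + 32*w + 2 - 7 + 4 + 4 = -32*w^3 - 12*w^2 + 8*w + 3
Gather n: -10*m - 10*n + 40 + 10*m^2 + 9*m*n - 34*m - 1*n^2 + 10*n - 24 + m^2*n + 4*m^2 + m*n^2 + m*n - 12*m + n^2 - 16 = 14*m^2 + m*n^2 - 56*m + n*(m^2 + 10*m)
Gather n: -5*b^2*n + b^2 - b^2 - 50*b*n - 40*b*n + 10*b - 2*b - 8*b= n*(-5*b^2 - 90*b)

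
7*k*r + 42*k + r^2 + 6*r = (7*k + r)*(r + 6)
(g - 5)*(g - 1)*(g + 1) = g^3 - 5*g^2 - g + 5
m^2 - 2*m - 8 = (m - 4)*(m + 2)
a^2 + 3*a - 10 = (a - 2)*(a + 5)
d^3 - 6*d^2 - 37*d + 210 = (d - 7)*(d - 5)*(d + 6)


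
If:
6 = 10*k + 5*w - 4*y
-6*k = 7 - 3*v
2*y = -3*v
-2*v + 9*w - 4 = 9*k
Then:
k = -346/789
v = 383/263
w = 260/789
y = -1149/526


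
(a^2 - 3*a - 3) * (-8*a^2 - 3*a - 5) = -8*a^4 + 21*a^3 + 28*a^2 + 24*a + 15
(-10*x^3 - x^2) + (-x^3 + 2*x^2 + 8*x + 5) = -11*x^3 + x^2 + 8*x + 5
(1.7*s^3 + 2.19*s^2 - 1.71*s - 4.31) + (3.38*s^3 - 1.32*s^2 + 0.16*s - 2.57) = 5.08*s^3 + 0.87*s^2 - 1.55*s - 6.88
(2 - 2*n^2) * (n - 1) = -2*n^3 + 2*n^2 + 2*n - 2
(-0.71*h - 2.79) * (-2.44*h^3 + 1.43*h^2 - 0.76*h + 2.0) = 1.7324*h^4 + 5.7923*h^3 - 3.4501*h^2 + 0.7004*h - 5.58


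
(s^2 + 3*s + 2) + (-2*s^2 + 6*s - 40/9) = -s^2 + 9*s - 22/9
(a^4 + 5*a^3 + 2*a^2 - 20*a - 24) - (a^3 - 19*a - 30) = a^4 + 4*a^3 + 2*a^2 - a + 6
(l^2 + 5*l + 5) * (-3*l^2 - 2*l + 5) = -3*l^4 - 17*l^3 - 20*l^2 + 15*l + 25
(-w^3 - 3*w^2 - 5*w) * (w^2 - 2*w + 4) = -w^5 - w^4 - 3*w^3 - 2*w^2 - 20*w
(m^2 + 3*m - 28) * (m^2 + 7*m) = m^4 + 10*m^3 - 7*m^2 - 196*m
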